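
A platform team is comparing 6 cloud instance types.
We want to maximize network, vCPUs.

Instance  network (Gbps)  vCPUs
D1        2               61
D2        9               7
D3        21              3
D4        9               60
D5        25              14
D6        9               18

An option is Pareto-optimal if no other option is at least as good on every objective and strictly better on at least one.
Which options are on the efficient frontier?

D1: not dominated (best vCPUs).
D2: dominated by D4 (network 9≥9, vCPUs 60≥7).
D3: dominated by D5 (network 25≥21, vCPUs 14≥3).
D4: not dominated.
D5: not dominated (best network).
D6: dominated by D4 (network 9≥9, vCPUs 60≥18).

D1, D4, D5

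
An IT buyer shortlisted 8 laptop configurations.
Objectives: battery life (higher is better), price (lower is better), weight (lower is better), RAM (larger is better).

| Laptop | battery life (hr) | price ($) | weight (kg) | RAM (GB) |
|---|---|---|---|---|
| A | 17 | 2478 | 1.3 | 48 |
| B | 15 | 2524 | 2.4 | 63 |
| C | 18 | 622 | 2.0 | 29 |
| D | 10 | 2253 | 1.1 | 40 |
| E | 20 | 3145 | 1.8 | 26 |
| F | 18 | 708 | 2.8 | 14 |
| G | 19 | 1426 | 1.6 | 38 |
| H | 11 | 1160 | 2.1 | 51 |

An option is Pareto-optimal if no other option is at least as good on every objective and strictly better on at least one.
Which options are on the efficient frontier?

A: not dominated.
B: not dominated (best RAM).
C: not dominated (best price).
D: not dominated (best weight).
E: not dominated (best battery life).
F: dominated by C (battery life 18≥18, price 622≤708, weight 2.0≤2.8, RAM 29≥14).
G: not dominated.
H: not dominated.

A, B, C, D, E, G, H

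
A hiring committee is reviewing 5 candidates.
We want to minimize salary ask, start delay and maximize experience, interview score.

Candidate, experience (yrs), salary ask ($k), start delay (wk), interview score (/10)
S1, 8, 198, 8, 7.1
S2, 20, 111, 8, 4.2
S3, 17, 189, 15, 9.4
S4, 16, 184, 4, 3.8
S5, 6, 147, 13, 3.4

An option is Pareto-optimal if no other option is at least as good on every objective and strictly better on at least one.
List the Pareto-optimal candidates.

S1, S2, S3, S4

S1: not dominated.
S2: not dominated (best experience).
S3: not dominated (best interview score).
S4: not dominated (best start delay).
S5: dominated by S2 (experience 20≥6, salary ask 111≤147, start delay 8≤13, interview score 4.2≥3.4).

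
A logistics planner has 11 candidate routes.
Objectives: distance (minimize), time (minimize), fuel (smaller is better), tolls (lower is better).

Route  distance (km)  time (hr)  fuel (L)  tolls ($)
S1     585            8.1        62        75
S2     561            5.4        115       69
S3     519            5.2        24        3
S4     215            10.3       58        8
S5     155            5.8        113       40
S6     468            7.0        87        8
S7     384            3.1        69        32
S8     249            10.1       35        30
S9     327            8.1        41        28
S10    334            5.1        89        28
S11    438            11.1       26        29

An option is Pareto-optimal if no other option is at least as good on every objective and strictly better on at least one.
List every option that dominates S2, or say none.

S3: distance 519≤561, time 5.2≤5.4, fuel 24≤115, tolls 3≤69 — dominates S2.
S7: distance 384≤561, time 3.1≤5.4, fuel 69≤115, tolls 32≤69 — dominates S2.
S10: distance 334≤561, time 5.1≤5.4, fuel 89≤115, tolls 28≤69 — dominates S2.
Others (S1, S4, S5, S6, S8, S9, S11) are each worse than S2 on at least one objective.

S3, S7, S10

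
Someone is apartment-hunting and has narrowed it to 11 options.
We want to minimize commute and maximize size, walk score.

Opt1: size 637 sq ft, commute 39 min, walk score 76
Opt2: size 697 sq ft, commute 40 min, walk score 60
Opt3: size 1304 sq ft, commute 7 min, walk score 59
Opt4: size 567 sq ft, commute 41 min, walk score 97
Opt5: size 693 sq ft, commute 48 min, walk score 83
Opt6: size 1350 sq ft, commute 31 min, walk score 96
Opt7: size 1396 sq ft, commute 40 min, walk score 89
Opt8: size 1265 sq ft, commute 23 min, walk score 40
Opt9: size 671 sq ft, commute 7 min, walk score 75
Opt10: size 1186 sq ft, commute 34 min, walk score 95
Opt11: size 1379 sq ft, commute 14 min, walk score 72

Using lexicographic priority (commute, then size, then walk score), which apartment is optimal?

First minimize commute: best is 7, kept {Opt3, Opt9}.
Then maximize size: best is 1304, kept {Opt3}.

Opt3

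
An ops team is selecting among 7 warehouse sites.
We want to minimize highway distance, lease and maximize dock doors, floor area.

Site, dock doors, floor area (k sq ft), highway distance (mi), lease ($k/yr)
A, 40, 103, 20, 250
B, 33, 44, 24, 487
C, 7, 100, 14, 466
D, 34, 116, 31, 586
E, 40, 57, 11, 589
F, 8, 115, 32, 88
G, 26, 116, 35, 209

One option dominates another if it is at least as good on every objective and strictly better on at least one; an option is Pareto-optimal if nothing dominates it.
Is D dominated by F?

F vs D: F is worse on dock doors (8 vs 34), so it does not dominate D.

No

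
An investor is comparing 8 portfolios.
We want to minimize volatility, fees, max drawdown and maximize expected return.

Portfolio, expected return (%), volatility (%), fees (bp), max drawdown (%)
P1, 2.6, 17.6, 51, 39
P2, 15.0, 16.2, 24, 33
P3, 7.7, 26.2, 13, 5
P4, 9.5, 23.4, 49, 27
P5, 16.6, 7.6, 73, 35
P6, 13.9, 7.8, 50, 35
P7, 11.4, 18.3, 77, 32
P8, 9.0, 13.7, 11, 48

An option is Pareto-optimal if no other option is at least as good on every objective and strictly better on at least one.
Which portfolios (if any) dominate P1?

P2, P6

P2: expected return 15.0≥2.6, volatility 16.2≤17.6, fees 24≤51, max drawdown 33≤39 — dominates P1.
P6: expected return 13.9≥2.6, volatility 7.8≤17.6, fees 50≤51, max drawdown 35≤39 — dominates P1.
Others (P3, P4, P5, P7, P8) are each worse than P1 on at least one objective.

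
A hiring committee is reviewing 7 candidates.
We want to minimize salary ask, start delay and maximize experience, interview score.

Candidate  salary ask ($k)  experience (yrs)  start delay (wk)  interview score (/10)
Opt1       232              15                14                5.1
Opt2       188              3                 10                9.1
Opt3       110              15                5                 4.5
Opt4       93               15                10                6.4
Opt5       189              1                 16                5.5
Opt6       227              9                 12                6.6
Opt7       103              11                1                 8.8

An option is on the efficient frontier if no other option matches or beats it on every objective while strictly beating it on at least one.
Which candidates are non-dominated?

Opt1: dominated by Opt4 (salary ask 93≤232, experience 15≥15, start delay 10≤14, interview score 6.4≥5.1).
Opt2: not dominated (best interview score).
Opt3: not dominated.
Opt4: not dominated (best salary ask).
Opt5: dominated by Opt2 (salary ask 188≤189, experience 3≥1, start delay 10≤16, interview score 9.1≥5.5).
Opt6: dominated by Opt7 (salary ask 103≤227, experience 11≥9, start delay 1≤12, interview score 8.8≥6.6).
Opt7: not dominated (best start delay).

Opt2, Opt3, Opt4, Opt7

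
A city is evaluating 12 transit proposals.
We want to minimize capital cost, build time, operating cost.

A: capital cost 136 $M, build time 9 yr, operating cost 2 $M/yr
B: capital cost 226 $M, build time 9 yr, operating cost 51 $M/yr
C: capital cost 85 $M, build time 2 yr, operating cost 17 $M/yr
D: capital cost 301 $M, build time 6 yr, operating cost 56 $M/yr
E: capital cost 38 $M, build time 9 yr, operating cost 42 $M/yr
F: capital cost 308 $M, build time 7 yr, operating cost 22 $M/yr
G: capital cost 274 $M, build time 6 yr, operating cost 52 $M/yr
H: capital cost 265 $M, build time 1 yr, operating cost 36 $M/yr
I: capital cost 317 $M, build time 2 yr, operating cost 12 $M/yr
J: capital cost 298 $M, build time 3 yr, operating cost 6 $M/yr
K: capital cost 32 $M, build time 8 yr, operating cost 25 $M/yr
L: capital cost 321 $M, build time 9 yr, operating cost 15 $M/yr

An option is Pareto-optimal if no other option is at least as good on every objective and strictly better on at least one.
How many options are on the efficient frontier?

A: not dominated (best operating cost).
B: dominated by A (capital cost 136≤226, build time 9≤9, operating cost 2≤51).
C: not dominated.
D: dominated by C (capital cost 85≤301, build time 2≤6, operating cost 17≤56).
E: dominated by K (capital cost 32≤38, build time 8≤9, operating cost 25≤42).
F: dominated by C (capital cost 85≤308, build time 2≤7, operating cost 17≤22).
G: dominated by C (capital cost 85≤274, build time 2≤6, operating cost 17≤52).
H: not dominated (best build time).
I: not dominated.
J: not dominated.
K: not dominated (best capital cost).
L: dominated by A (capital cost 136≤321, build time 9≤9, operating cost 2≤15).
Pareto-optimal: A, C, H, I, J, K → 6.

6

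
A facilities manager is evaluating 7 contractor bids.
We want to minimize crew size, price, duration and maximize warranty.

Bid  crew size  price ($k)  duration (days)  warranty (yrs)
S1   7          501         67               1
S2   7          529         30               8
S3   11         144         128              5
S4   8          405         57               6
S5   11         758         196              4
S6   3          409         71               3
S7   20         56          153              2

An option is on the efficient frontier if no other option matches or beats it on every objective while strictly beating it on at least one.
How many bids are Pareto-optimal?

6

S1: not dominated.
S2: not dominated (best duration).
S3: not dominated.
S4: not dominated.
S5: dominated by S2 (crew size 7≤11, price 529≤758, duration 30≤196, warranty 8≥4).
S6: not dominated (best crew size).
S7: not dominated (best price).
Pareto-optimal: S1, S2, S3, S4, S6, S7 → 6.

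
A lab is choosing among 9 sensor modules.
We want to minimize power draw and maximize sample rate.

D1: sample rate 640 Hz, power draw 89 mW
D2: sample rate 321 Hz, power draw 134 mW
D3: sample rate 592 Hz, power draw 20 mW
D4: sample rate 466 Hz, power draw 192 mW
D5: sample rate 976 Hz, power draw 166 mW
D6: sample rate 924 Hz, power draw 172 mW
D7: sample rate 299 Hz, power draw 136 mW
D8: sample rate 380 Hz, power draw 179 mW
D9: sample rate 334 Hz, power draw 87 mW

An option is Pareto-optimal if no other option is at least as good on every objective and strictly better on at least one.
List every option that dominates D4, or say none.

D1: sample rate 640≥466, power draw 89≤192 — dominates D4.
D3: sample rate 592≥466, power draw 20≤192 — dominates D4.
D5: sample rate 976≥466, power draw 166≤192 — dominates D4.
D6: sample rate 924≥466, power draw 172≤192 — dominates D4.
Others (D2, D7, D8, D9) are each worse than D4 on at least one objective.

D1, D3, D5, D6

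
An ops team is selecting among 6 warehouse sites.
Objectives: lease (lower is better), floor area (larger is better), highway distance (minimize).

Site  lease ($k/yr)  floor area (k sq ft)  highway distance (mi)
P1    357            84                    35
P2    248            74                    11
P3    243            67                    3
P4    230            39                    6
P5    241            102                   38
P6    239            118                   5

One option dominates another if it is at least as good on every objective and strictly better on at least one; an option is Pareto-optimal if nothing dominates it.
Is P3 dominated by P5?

No

P5 vs P3: P5 is worse on highway distance (38 vs 3), so it does not dominate P3.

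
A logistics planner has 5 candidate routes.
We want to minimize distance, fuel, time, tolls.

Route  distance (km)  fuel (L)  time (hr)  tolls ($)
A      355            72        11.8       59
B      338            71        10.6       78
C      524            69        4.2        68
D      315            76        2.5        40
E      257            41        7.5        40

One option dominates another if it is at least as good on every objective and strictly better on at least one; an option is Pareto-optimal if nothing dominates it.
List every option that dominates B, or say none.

E: distance 257≤338, fuel 41≤71, time 7.5≤10.6, tolls 40≤78 — dominates B.
Others (A, C, D) are each worse than B on at least one objective.

E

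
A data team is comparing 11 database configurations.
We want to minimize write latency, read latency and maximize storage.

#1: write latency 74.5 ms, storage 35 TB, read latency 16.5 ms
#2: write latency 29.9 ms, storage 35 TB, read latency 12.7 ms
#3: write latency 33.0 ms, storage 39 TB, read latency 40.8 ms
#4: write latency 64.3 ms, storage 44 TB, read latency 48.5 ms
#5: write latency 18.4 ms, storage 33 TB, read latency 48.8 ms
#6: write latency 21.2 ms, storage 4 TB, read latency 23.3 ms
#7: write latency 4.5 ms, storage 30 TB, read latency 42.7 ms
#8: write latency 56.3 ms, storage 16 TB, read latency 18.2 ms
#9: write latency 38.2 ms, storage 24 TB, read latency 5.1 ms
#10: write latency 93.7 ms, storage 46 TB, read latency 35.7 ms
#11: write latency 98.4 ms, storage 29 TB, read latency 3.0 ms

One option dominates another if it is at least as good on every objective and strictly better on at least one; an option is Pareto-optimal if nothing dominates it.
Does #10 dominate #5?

#10 vs #5: #10 is worse on write latency (93.7 vs 18.4), so it does not dominate #5.

No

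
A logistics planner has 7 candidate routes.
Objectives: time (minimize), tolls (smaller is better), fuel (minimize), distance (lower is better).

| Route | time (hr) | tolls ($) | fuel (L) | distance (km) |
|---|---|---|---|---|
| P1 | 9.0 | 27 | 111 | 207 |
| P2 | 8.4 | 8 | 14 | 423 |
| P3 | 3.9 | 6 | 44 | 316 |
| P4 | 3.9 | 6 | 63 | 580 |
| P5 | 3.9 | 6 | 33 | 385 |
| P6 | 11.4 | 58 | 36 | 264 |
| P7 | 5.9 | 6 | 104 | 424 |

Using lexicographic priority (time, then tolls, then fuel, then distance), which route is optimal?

P5

First minimize time: best is 3.9, kept {P3, P4, P5}.
Then minimize tolls: best is 6, kept {P3, P4, P5}.
Then minimize fuel: best is 33, kept {P5}.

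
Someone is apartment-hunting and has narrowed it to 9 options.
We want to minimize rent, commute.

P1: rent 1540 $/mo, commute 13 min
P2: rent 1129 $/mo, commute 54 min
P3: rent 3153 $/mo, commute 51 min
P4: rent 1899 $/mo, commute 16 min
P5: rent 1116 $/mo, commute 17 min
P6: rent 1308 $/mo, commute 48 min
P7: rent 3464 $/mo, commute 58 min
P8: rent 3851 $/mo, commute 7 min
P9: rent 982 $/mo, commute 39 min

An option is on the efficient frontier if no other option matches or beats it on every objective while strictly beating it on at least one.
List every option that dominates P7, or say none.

P1, P2, P3, P4, P5, P6, P9

P1: rent 1540≤3464, commute 13≤58 — dominates P7.
P2: rent 1129≤3464, commute 54≤58 — dominates P7.
P3: rent 3153≤3464, commute 51≤58 — dominates P7.
P4: rent 1899≤3464, commute 16≤58 — dominates P7.
P5: rent 1116≤3464, commute 17≤58 — dominates P7.
P6: rent 1308≤3464, commute 48≤58 — dominates P7.
P9: rent 982≤3464, commute 39≤58 — dominates P7.
Others (P8) are each worse than P7 on at least one objective.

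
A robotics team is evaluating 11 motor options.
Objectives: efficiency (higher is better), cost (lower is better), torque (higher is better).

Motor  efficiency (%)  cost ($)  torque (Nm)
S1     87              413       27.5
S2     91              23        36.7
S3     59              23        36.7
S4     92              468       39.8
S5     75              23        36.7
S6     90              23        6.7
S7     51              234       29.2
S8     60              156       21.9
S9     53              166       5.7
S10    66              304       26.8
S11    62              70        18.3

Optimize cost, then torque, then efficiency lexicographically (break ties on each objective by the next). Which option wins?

First minimize cost: best is 23, kept {S2, S3, S5, S6}.
Then maximize torque: best is 36.7, kept {S2, S3, S5}.
Then maximize efficiency: best is 91, kept {S2}.

S2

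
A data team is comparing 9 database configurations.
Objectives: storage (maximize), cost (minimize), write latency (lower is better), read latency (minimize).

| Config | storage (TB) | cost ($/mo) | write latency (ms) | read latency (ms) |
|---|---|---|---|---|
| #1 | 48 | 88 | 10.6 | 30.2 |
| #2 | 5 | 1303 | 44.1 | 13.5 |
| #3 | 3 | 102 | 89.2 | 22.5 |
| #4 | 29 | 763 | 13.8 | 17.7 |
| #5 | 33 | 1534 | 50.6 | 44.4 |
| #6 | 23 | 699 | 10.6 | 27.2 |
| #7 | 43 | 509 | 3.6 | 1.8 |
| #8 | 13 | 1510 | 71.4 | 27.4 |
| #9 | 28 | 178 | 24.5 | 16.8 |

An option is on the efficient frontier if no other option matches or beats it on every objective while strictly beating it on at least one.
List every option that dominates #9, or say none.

#1: worse on read latency (30.2 vs 16.8).
#2: worse on storage (5 vs 28).
#3: worse on storage (3 vs 28).
#4: worse on cost (763 vs 178).
#5: worse on cost (1534 vs 178).
#6: worse on storage (23 vs 28).
#7: worse on cost (509 vs 178).
#8: worse on storage (13 vs 28).
No option dominates #9.

none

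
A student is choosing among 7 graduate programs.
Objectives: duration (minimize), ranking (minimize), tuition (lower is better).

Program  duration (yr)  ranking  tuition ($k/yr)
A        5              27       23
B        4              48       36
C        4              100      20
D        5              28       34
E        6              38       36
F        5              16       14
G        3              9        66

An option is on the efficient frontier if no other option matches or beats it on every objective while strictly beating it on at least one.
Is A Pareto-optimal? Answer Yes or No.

F vs A: duration 5≤5, ranking 16≤27, tuition 14≤23 — F is at least as good on every objective and strictly better on at least one, so F dominates A.

No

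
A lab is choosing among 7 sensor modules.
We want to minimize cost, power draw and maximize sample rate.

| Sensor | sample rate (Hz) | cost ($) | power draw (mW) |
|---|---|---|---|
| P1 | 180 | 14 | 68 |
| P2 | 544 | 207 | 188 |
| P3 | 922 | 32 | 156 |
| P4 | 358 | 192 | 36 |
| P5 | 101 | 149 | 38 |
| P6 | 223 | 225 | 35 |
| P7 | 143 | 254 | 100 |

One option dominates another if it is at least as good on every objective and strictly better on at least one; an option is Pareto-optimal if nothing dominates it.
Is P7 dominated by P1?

P1 vs P7: sample rate 180≥143, cost 14≤254, power draw 68≤100 — P1 is at least as good on every objective with at least one strict improvement.

Yes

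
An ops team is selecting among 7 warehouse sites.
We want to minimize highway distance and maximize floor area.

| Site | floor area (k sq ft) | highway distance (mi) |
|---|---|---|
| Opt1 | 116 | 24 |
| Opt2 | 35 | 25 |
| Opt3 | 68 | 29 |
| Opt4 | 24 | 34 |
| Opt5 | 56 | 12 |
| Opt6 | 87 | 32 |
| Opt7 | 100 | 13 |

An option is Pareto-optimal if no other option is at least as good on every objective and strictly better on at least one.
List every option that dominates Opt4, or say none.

Opt1: floor area 116≥24, highway distance 24≤34 — dominates Opt4.
Opt2: floor area 35≥24, highway distance 25≤34 — dominates Opt4.
Opt3: floor area 68≥24, highway distance 29≤34 — dominates Opt4.
Opt5: floor area 56≥24, highway distance 12≤34 — dominates Opt4.
Opt6: floor area 87≥24, highway distance 32≤34 — dominates Opt4.
Opt7: floor area 100≥24, highway distance 13≤34 — dominates Opt4.

Opt1, Opt2, Opt3, Opt5, Opt6, Opt7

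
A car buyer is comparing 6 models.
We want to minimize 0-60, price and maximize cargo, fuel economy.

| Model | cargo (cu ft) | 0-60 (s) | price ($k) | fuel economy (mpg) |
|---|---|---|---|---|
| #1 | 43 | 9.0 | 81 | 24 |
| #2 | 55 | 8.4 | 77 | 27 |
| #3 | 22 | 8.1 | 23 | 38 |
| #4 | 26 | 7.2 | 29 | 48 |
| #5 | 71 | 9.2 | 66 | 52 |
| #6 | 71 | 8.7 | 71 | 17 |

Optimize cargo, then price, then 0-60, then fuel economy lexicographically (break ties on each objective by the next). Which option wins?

First maximize cargo: best is 71, kept {#5, #6}.
Then minimize price: best is 66, kept {#5}.

#5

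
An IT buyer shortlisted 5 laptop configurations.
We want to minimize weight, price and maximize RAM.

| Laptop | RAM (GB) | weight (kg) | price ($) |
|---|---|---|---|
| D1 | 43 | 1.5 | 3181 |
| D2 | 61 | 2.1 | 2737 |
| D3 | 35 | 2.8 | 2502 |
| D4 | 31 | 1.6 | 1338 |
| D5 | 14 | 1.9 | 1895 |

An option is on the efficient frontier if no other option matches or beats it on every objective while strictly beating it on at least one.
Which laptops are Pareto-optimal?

D1, D2, D3, D4

D1: not dominated (best weight).
D2: not dominated (best RAM).
D3: not dominated.
D4: not dominated (best price).
D5: dominated by D4 (RAM 31≥14, weight 1.6≤1.9, price 1338≤1895).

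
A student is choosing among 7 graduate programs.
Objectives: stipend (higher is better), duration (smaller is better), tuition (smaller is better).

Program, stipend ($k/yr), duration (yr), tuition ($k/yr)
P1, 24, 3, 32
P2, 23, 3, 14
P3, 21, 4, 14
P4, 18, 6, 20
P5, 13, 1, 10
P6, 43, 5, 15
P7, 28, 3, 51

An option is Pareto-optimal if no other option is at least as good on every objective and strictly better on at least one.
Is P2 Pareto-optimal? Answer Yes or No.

P1: worse on tuition (32 vs 14).
P3: worse on stipend (21 vs 23).
P4: worse on stipend (18 vs 23).
P5: worse on stipend (13 vs 23).
P6: worse on duration (5 vs 3).
P7: worse on tuition (51 vs 14).
No option is at least as good as P2 on every objective and strictly better on one.

Yes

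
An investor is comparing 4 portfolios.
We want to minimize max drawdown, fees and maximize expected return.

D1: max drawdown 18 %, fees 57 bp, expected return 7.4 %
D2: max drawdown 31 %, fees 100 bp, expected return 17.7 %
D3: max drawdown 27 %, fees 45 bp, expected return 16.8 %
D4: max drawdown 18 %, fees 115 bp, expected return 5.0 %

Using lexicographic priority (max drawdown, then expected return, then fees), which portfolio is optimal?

D1

First minimize max drawdown: best is 18, kept {D1, D4}.
Then maximize expected return: best is 7.4, kept {D1}.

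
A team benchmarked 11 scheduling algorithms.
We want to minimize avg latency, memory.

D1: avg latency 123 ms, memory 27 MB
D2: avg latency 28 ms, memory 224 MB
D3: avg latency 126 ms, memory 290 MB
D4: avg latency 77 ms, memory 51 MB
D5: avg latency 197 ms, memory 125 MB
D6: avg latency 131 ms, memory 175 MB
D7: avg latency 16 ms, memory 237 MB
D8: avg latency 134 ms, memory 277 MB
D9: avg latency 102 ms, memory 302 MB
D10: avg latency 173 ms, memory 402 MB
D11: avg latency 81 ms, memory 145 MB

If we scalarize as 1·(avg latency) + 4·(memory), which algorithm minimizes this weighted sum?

D1: 1·123 + 4·27 = 231
D2: 1·28 + 4·224 = 924
D3: 1·126 + 4·290 = 1286
D4: 1·77 + 4·51 = 281
D5: 1·197 + 4·125 = 697
D6: 1·131 + 4·175 = 831
D7: 1·16 + 4·237 = 964
D8: 1·134 + 4·277 = 1242
D9: 1·102 + 4·302 = 1310
D10: 1·173 + 4·402 = 1781
D11: 1·81 + 4·145 = 661
Lowest: D1 at 231.

D1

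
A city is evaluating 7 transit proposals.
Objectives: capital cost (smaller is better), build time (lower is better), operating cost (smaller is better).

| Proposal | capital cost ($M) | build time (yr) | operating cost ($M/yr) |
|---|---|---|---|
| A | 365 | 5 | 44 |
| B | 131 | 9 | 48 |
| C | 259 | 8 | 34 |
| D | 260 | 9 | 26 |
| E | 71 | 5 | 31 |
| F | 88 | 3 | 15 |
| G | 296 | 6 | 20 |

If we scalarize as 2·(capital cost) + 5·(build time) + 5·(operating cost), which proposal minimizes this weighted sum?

F

A: 2·365 + 5·5 + 5·44 = 975
B: 2·131 + 5·9 + 5·48 = 547
C: 2·259 + 5·8 + 5·34 = 728
D: 2·260 + 5·9 + 5·26 = 695
E: 2·71 + 5·5 + 5·31 = 322
F: 2·88 + 5·3 + 5·15 = 266
G: 2·296 + 5·6 + 5·20 = 722
Lowest: F at 266.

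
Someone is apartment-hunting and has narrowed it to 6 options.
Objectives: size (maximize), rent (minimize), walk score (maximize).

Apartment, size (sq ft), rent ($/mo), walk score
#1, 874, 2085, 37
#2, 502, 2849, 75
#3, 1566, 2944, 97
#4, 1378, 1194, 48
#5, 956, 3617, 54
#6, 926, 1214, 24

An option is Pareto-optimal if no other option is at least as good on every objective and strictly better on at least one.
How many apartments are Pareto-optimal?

#1: dominated by #4 (size 1378≥874, rent 1194≤2085, walk score 48≥37).
#2: not dominated.
#3: not dominated (best size).
#4: not dominated (best rent).
#5: dominated by #3 (size 1566≥956, rent 2944≤3617, walk score 97≥54).
#6: dominated by #4 (size 1378≥926, rent 1194≤1214, walk score 48≥24).
Pareto-optimal: #2, #3, #4 → 3.

3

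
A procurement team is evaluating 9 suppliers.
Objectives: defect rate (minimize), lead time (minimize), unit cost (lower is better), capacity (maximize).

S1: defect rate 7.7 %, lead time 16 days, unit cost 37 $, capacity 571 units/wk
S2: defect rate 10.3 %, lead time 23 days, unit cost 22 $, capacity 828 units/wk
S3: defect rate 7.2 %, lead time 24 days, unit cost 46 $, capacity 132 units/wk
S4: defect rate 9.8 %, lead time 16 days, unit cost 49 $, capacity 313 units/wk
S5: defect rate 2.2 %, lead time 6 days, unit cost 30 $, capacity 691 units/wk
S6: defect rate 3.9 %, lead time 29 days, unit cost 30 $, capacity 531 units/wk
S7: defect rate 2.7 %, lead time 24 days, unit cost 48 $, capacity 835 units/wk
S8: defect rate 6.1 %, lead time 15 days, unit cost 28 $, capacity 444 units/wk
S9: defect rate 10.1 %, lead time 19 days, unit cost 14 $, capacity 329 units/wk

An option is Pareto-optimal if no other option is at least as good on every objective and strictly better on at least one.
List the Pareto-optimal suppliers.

S1: dominated by S5 (defect rate 2.2≤7.7, lead time 6≤16, unit cost 30≤37, capacity 691≥571).
S2: not dominated.
S3: dominated by S5 (defect rate 2.2≤7.2, lead time 6≤24, unit cost 30≤46, capacity 691≥132).
S4: dominated by S1 (defect rate 7.7≤9.8, lead time 16≤16, unit cost 37≤49, capacity 571≥313).
S5: not dominated (best defect rate).
S6: dominated by S5 (defect rate 2.2≤3.9, lead time 6≤29, unit cost 30≤30, capacity 691≥531).
S7: not dominated (best capacity).
S8: not dominated.
S9: not dominated (best unit cost).

S2, S5, S7, S8, S9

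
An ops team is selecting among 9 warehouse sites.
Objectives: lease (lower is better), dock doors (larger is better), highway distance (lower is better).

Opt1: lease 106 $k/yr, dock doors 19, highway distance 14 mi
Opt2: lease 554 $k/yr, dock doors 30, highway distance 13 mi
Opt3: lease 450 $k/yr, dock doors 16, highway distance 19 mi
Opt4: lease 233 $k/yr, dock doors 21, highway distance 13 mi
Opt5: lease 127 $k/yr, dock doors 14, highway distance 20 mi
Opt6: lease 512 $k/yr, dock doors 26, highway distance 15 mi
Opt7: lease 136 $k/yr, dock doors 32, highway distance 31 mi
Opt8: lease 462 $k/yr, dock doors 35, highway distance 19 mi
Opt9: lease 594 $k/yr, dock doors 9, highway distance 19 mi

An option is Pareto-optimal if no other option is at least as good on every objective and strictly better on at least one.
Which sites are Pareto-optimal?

Opt1: not dominated (best lease).
Opt2: not dominated.
Opt3: dominated by Opt1 (lease 106≤450, dock doors 19≥16, highway distance 14≤19).
Opt4: not dominated.
Opt5: dominated by Opt1 (lease 106≤127, dock doors 19≥14, highway distance 14≤20).
Opt6: not dominated.
Opt7: not dominated.
Opt8: not dominated (best dock doors).
Opt9: dominated by Opt1 (lease 106≤594, dock doors 19≥9, highway distance 14≤19).

Opt1, Opt2, Opt4, Opt6, Opt7, Opt8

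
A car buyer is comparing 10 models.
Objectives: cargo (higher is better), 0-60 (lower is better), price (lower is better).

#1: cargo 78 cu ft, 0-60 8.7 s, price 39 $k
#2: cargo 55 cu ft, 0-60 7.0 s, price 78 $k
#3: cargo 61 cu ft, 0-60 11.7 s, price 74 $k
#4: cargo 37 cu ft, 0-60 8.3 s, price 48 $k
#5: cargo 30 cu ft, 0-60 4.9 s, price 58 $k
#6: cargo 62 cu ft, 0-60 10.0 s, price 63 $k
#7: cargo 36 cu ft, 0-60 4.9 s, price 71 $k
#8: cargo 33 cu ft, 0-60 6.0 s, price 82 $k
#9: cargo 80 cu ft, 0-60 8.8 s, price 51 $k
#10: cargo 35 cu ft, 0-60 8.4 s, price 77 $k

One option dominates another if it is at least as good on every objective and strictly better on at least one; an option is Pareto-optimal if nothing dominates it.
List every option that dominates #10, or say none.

#4, #7

#4: cargo 37≥35, 0-60 8.3≤8.4, price 48≤77 — dominates #10.
#7: cargo 36≥35, 0-60 4.9≤8.4, price 71≤77 — dominates #10.
Others (#1, #2, #3, #5, #6, #8, #9) are each worse than #10 on at least one objective.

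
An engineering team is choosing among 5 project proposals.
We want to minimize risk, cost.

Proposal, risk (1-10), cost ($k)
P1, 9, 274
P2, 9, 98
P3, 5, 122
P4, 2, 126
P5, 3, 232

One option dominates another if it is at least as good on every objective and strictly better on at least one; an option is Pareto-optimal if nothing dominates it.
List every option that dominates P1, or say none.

P2: risk 9≤9, cost 98≤274 — dominates P1.
P3: risk 5≤9, cost 122≤274 — dominates P1.
P4: risk 2≤9, cost 126≤274 — dominates P1.
P5: risk 3≤9, cost 232≤274 — dominates P1.

P2, P3, P4, P5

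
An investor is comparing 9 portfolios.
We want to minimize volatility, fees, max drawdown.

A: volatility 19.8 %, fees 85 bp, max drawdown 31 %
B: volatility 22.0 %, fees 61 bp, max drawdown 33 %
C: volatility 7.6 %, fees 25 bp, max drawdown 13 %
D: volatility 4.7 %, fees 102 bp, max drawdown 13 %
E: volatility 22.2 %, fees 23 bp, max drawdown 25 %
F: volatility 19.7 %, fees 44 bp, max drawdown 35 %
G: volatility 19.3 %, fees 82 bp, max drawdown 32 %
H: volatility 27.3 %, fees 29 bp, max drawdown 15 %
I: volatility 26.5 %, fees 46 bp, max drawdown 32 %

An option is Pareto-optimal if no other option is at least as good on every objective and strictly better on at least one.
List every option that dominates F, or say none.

C

C: volatility 7.6≤19.7, fees 25≤44, max drawdown 13≤35 — dominates F.
Others (A, B, D, E, G, H, I) are each worse than F on at least one objective.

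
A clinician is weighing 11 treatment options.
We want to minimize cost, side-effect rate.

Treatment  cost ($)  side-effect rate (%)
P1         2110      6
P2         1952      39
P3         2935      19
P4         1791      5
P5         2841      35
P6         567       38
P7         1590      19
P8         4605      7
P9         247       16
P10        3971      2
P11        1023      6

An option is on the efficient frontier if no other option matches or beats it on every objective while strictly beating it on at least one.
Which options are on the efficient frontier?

P4, P9, P10, P11

P1: dominated by P4 (cost 1791≤2110, side-effect rate 5≤6).
P2: dominated by P4 (cost 1791≤1952, side-effect rate 5≤39).
P3: dominated by P1 (cost 2110≤2935, side-effect rate 6≤19).
P4: not dominated.
P5: dominated by P1 (cost 2110≤2841, side-effect rate 6≤35).
P6: dominated by P9 (cost 247≤567, side-effect rate 16≤38).
P7: dominated by P9 (cost 247≤1590, side-effect rate 16≤19).
P8: dominated by P1 (cost 2110≤4605, side-effect rate 6≤7).
P9: not dominated (best cost).
P10: not dominated (best side-effect rate).
P11: not dominated.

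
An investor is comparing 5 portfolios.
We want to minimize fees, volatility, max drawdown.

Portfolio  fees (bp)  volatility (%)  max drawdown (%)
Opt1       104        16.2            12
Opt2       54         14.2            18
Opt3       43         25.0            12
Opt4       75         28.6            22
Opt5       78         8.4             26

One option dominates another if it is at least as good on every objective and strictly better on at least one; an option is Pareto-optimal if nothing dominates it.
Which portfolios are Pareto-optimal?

Opt1: not dominated.
Opt2: not dominated.
Opt3: not dominated (best fees).
Opt4: dominated by Opt2 (fees 54≤75, volatility 14.2≤28.6, max drawdown 18≤22).
Opt5: not dominated (best volatility).

Opt1, Opt2, Opt3, Opt5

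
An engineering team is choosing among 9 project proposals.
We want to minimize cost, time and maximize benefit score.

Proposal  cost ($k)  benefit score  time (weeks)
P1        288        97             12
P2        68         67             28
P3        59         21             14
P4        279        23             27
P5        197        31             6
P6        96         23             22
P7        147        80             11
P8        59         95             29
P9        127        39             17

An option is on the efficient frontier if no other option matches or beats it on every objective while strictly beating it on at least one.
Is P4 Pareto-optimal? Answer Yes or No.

P5 vs P4: cost 197≤279, benefit score 31≥23, time 6≤27 — P5 is at least as good on every objective and strictly better on at least one, so P5 dominates P4.

No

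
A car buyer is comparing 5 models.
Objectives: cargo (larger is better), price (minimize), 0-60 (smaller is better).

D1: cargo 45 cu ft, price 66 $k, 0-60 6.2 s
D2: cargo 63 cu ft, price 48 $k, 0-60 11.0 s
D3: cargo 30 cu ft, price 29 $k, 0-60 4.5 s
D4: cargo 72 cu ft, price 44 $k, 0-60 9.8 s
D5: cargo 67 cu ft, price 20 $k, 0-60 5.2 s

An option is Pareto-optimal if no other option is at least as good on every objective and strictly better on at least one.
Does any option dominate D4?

D1: worse on cargo (45 vs 72).
D2: worse on cargo (63 vs 72).
D3: worse on cargo (30 vs 72).
D5: worse on cargo (67 vs 72).
No option is at least as good as D4 on every objective and strictly better on one.

No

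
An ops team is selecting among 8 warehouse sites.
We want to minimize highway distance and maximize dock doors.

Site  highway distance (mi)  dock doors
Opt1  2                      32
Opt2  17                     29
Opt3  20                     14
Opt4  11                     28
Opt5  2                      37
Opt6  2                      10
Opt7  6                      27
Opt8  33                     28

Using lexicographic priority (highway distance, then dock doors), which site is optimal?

First minimize highway distance: best is 2, kept {Opt1, Opt5, Opt6}.
Then maximize dock doors: best is 37, kept {Opt5}.

Opt5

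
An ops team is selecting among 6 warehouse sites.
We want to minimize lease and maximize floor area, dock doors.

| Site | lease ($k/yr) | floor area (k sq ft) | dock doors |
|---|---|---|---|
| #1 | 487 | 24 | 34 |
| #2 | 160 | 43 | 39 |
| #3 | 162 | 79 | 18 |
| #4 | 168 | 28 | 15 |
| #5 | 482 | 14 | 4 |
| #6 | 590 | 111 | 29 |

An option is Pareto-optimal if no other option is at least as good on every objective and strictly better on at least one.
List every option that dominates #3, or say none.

#1: worse on lease (487 vs 162).
#2: worse on floor area (43 vs 79).
#4: worse on lease (168 vs 162).
#5: worse on lease (482 vs 162).
#6: worse on lease (590 vs 162).
No option dominates #3.

none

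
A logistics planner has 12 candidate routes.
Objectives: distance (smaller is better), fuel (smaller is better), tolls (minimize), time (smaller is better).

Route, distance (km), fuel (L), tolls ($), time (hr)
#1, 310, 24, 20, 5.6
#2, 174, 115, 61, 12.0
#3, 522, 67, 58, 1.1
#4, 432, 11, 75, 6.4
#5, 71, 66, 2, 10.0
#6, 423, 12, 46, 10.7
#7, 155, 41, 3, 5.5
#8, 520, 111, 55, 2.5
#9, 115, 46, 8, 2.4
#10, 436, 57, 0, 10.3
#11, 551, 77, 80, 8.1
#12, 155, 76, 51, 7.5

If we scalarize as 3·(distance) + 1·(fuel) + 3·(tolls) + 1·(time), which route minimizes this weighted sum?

#1: 3·310 + 1·24 + 3·20 + 1·5.6 = 1019.6
#2: 3·174 + 1·115 + 3·61 + 1·12.0 = 832.0
#3: 3·522 + 1·67 + 3·58 + 1·1.1 = 1808.1
#4: 3·432 + 1·11 + 3·75 + 1·6.4 = 1538.4
#5: 3·71 + 1·66 + 3·2 + 1·10.0 = 295.0
#6: 3·423 + 1·12 + 3·46 + 1·10.7 = 1429.7
#7: 3·155 + 1·41 + 3·3 + 1·5.5 = 520.5
#8: 3·520 + 1·111 + 3·55 + 1·2.5 = 1838.5
#9: 3·115 + 1·46 + 3·8 + 1·2.4 = 417.4
#10: 3·436 + 1·57 + 3·0 + 1·10.3 = 1375.3
#11: 3·551 + 1·77 + 3·80 + 1·8.1 = 1978.1
#12: 3·155 + 1·76 + 3·51 + 1·7.5 = 701.5
Lowest: #5 at 295.0.

#5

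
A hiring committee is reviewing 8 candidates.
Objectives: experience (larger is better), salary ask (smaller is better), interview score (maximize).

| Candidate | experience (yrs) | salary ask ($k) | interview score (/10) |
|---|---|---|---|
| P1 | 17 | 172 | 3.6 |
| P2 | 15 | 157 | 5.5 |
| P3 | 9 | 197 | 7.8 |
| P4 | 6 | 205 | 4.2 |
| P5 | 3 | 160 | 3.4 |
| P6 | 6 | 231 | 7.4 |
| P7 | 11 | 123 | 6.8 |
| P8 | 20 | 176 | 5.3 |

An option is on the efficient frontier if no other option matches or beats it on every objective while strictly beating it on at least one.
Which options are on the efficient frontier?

P1: not dominated.
P2: not dominated.
P3: not dominated (best interview score).
P4: dominated by P2 (experience 15≥6, salary ask 157≤205, interview score 5.5≥4.2).
P5: dominated by P2 (experience 15≥3, salary ask 157≤160, interview score 5.5≥3.4).
P6: dominated by P3 (experience 9≥6, salary ask 197≤231, interview score 7.8≥7.4).
P7: not dominated (best salary ask).
P8: not dominated (best experience).

P1, P2, P3, P7, P8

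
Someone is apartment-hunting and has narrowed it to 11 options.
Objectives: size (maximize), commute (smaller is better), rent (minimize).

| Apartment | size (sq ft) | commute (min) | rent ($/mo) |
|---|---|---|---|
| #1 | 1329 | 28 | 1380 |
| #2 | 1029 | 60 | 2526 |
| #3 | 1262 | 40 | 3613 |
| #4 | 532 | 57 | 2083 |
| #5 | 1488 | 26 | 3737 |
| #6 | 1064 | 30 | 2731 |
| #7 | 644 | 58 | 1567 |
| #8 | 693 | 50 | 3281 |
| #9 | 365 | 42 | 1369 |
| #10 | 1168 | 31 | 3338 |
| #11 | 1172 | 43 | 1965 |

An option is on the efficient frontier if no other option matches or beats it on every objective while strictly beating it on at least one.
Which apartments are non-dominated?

#1, #5, #9

#1: not dominated.
#2: dominated by #1 (size 1329≥1029, commute 28≤60, rent 1380≤2526).
#3: dominated by #1 (size 1329≥1262, commute 28≤40, rent 1380≤3613).
#4: dominated by #1 (size 1329≥532, commute 28≤57, rent 1380≤2083).
#5: not dominated (best size).
#6: dominated by #1 (size 1329≥1064, commute 28≤30, rent 1380≤2731).
#7: dominated by #1 (size 1329≥644, commute 28≤58, rent 1380≤1567).
#8: dominated by #1 (size 1329≥693, commute 28≤50, rent 1380≤3281).
#9: not dominated (best rent).
#10: dominated by #1 (size 1329≥1168, commute 28≤31, rent 1380≤3338).
#11: dominated by #1 (size 1329≥1172, commute 28≤43, rent 1380≤1965).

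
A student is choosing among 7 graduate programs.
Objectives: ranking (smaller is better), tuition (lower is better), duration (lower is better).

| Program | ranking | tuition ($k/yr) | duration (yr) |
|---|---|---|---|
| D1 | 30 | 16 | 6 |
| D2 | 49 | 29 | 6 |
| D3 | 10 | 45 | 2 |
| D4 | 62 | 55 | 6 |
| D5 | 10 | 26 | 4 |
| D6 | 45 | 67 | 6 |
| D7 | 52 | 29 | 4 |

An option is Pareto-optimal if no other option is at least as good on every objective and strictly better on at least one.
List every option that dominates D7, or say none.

D5: ranking 10≤52, tuition 26≤29, duration 4≤4 — dominates D7.
Others (D1, D2, D3, D4, D6) are each worse than D7 on at least one objective.

D5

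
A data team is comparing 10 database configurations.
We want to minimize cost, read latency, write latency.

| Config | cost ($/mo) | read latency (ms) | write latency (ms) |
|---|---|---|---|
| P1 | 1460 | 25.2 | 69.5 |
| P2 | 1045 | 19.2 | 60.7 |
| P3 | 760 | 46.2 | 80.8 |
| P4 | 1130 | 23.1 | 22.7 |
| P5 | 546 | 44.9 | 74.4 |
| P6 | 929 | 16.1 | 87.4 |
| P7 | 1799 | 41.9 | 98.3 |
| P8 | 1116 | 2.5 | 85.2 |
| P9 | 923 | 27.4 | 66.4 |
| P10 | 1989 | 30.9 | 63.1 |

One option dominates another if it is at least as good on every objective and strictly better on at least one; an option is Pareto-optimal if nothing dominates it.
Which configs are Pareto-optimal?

P2, P4, P5, P6, P8, P9

P1: dominated by P2 (cost 1045≤1460, read latency 19.2≤25.2, write latency 60.7≤69.5).
P2: not dominated.
P3: dominated by P5 (cost 546≤760, read latency 44.9≤46.2, write latency 74.4≤80.8).
P4: not dominated (best write latency).
P5: not dominated (best cost).
P6: not dominated.
P7: dominated by P1 (cost 1460≤1799, read latency 25.2≤41.9, write latency 69.5≤98.3).
P8: not dominated (best read latency).
P9: not dominated.
P10: dominated by P2 (cost 1045≤1989, read latency 19.2≤30.9, write latency 60.7≤63.1).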